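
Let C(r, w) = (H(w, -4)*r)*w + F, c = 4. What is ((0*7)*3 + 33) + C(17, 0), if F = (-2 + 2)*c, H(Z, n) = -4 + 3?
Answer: 33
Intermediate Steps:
H(Z, n) = -1
F = 0 (F = (-2 + 2)*4 = 0*4 = 0)
C(r, w) = -r*w (C(r, w) = (-r)*w + 0 = -r*w + 0 = -r*w)
((0*7)*3 + 33) + C(17, 0) = ((0*7)*3 + 33) - 1*17*0 = (0*3 + 33) + 0 = (0 + 33) + 0 = 33 + 0 = 33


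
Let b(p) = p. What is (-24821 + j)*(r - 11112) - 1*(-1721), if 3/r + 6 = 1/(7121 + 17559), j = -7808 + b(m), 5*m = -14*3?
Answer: 268530033678851/740395 ≈ 3.6268e+8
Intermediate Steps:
m = -42/5 (m = (-14*3)/5 = (⅕)*(-42) = -42/5 ≈ -8.4000)
j = -39082/5 (j = -7808 - 42/5 = -39082/5 ≈ -7816.4)
r = -74040/148079 (r = 3/(-6 + 1/(7121 + 17559)) = 3/(-6 + 1/24680) = 3/(-148079/24680) = 3*(-24680/148079) = -74040/148079 ≈ -0.50000)
(-24821 + j)*(r - 11112) - 1*(-1721) = (-24821 - 39082/5)*(-74040/148079 - 11112) - 1*(-1721) = -163187/5*(-1645527888/148079) + 1721 = 268528759459056/740395 + 1721 = 268530033678851/740395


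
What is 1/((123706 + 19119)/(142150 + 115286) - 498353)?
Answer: -257436/128293860083 ≈ -2.0066e-6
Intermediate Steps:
1/((123706 + 19119)/(142150 + 115286) - 498353) = 1/(142825/257436 - 498353) = 1/(-128293860083/257436) = -257436/128293860083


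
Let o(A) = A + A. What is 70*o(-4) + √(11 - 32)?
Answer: -560 + I*√21 ≈ -560.0 + 4.5826*I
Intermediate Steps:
o(A) = 2*A
70*o(-4) + √(11 - 32) = 70*(2*(-4)) + √(11 - 32) = 70*(-8) + √(-21) = -560 + I*√21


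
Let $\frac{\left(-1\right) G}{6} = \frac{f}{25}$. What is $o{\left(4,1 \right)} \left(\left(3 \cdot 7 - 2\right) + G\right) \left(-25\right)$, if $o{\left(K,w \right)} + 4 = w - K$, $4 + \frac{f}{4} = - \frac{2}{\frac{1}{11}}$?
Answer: $7693$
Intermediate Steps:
$f = -104$ ($f = -16 + 4 \left(- \frac{2}{\frac{1}{11}}\right) = -16 + 4 \left(- 2 \frac{1}{\frac{1}{11}}\right) = -16 + 4 \left(\left(-2\right) 11\right) = -16 + 4 \left(-22\right) = -16 - 88 = -104$)
$o{\left(K,w \right)} = -4 + w - K$ ($o{\left(K,w \right)} = -4 - \left(K - w\right) = -4 + w - K$)
$G = \frac{624}{25}$ ($G = - 6 \left(- \frac{104}{25}\right) = - 6 \left(\left(-104\right) \frac{1}{25}\right) = \left(-6\right) \left(- \frac{104}{25}\right) = \frac{624}{25} \approx 24.96$)
$o{\left(4,1 \right)} \left(\left(3 \cdot 7 - 2\right) + G\right) \left(-25\right) = \left(-4 + 1 - 4\right) \left(\left(3 \cdot 7 - 2\right) + \frac{624}{25}\right) \left(-25\right) = \left(-4 + 1 - 4\right) \left(\left(21 - 2\right) + \frac{624}{25}\right) \left(-25\right) = - 7 \left(19 + \frac{624}{25}\right) \left(-25\right) = \left(-7\right) \frac{1099}{25} \left(-25\right) = \left(- \frac{7693}{25}\right) \left(-25\right) = 7693$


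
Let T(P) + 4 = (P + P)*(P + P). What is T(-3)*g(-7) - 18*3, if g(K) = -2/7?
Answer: -442/7 ≈ -63.143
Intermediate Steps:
g(K) = -2/7 (g(K) = -2*1/7 = -2/7)
T(P) = -4 + 4*P**2 (T(P) = -4 + (P + P)*(P + P) = -4 + (2*P)*(2*P) = -4 + 4*P**2)
T(-3)*g(-7) - 18*3 = (-4 + 4*(-3)**2)*(-2/7) - 18*3 = (-4 + 4*9)*(-2/7) - 54 = (-4 + 36)*(-2/7) - 54 = 32*(-2/7) - 54 = -64/7 - 54 = -442/7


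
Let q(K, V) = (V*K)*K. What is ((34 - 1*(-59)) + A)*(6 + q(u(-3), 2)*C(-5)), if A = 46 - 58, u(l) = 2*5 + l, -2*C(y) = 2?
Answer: -7452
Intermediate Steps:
C(y) = -1 (C(y) = -1/2*2 = -1)
u(l) = 10 + l
q(K, V) = V*K**2 (q(K, V) = (K*V)*K = V*K**2)
A = -12
((34 - 1*(-59)) + A)*(6 + q(u(-3), 2)*C(-5)) = ((34 - 1*(-59)) - 12)*(6 + (2*(10 - 3)**2)*(-1)) = ((34 + 59) - 12)*(6 + (2*7**2)*(-1)) = (93 - 12)*(6 + (2*49)*(-1)) = 81*(6 + 98*(-1)) = 81*(6 - 98) = 81*(-92) = -7452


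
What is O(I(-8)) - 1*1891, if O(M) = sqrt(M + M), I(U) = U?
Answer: -1891 + 4*I ≈ -1891.0 + 4.0*I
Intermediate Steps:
O(M) = sqrt(2)*sqrt(M) (O(M) = sqrt(2*M) = sqrt(2)*sqrt(M))
O(I(-8)) - 1*1891 = sqrt(2)*sqrt(-8) - 1*1891 = sqrt(2)*(2*I*sqrt(2)) - 1891 = 4*I - 1891 = -1891 + 4*I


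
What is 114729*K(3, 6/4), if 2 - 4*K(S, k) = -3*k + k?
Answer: 573645/4 ≈ 1.4341e+5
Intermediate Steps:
K(S, k) = ½ + k/2 (K(S, k) = ½ - (-3*k + k)/4 = ½ - (-1)*k/2 = ½ + k/2)
114729*K(3, 6/4) = 114729*(½ + (6/4)/2) = 114729*(½ + (6*(¼))/2) = 114729*(½ + (½)*(3/2)) = 114729*(½ + ¾) = 114729*(5/4) = 573645/4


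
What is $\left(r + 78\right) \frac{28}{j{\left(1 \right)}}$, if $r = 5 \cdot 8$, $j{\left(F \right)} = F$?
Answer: $3304$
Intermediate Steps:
$r = 40$
$\left(r + 78\right) \frac{28}{j{\left(1 \right)}} = \left(40 + 78\right) \frac{28}{1} = 118 \cdot 28 \cdot 1 = 118 \cdot 28 = 3304$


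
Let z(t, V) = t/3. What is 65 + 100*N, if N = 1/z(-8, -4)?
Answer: 55/2 ≈ 27.500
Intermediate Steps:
z(t, V) = t/3 (z(t, V) = t*(⅓) = t/3)
N = -3/8 (N = 1/((⅓)*(-8)) = 1/(-8/3) = -3/8 ≈ -0.37500)
65 + 100*N = 65 + 100*(-3/8) = 65 - 75/2 = 55/2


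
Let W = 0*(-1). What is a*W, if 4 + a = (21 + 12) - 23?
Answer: 0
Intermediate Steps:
a = 6 (a = -4 + ((21 + 12) - 23) = -4 + (33 - 23) = -4 + 10 = 6)
W = 0
a*W = 6*0 = 0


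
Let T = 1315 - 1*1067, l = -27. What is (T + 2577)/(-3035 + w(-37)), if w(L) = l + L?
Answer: -2825/3099 ≈ -0.91158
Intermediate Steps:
T = 248 (T = 1315 - 1067 = 248)
w(L) = -27 + L
(T + 2577)/(-3035 + w(-37)) = (248 + 2577)/(-3035 + (-27 - 37)) = 2825/(-3035 - 64) = 2825/(-3099) = 2825*(-1/3099) = -2825/3099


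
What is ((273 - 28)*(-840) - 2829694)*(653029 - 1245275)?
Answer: 1797759179524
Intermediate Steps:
((273 - 28)*(-840) - 2829694)*(653029 - 1245275) = (245*(-840) - 2829694)*(-592246) = (-205800 - 2829694)*(-592246) = -3035494*(-592246) = 1797759179524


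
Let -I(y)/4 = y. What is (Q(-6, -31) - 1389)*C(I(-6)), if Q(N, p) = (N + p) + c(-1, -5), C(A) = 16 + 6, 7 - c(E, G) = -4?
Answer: -31130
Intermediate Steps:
c(E, G) = 11 (c(E, G) = 7 - 1*(-4) = 7 + 4 = 11)
I(y) = -4*y
C(A) = 22
Q(N, p) = 11 + N + p (Q(N, p) = (N + p) + 11 = 11 + N + p)
(Q(-6, -31) - 1389)*C(I(-6)) = ((11 - 6 - 31) - 1389)*22 = (-26 - 1389)*22 = -1415*22 = -31130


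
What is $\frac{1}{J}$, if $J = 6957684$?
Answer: $\frac{1}{6957684} \approx 1.4373 \cdot 10^{-7}$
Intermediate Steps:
$\frac{1}{J} = \frac{1}{6957684}$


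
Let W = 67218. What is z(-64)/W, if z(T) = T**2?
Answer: 2048/33609 ≈ 0.060936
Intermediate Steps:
z(-64)/W = (-64)**2/67218 = 4096*(1/67218) = 2048/33609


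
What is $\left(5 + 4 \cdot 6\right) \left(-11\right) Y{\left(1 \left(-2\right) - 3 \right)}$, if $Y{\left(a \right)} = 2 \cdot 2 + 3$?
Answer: $-2233$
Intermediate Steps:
$Y{\left(a \right)} = 7$ ($Y{\left(a \right)} = 4 + 3 = 7$)
$\left(5 + 4 \cdot 6\right) \left(-11\right) Y{\left(1 \left(-2\right) - 3 \right)} = \left(5 + 4 \cdot 6\right) \left(-11\right) 7 = \left(5 + 24\right) \left(-11\right) 7 = 29 \left(-11\right) 7 = \left(-319\right) 7 = -2233$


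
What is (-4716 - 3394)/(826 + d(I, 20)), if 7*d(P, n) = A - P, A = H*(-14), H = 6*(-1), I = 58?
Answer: -28385/2904 ≈ -9.7744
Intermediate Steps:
H = -6
A = 84 (A = -6*(-14) = 84)
d(P, n) = 12 - P/7 (d(P, n) = (84 - P)/7 = 12 - P/7)
(-4716 - 3394)/(826 + d(I, 20)) = (-4716 - 3394)/(826 + (12 - ⅐*58)) = -8110/(826 + (12 - 58/7)) = -8110/(826 + 26/7) = -8110/5808/7 = -8110*7/5808 = -28385/2904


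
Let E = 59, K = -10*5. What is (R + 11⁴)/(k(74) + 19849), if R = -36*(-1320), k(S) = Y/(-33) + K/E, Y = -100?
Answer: 121027467/38650253 ≈ 3.1314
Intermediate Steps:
K = -50
k(S) = 4250/1947 (k(S) = -100/(-33) - 50/59 = -100*(-1/33) - 50*1/59 = 100/33 - 50/59 = 4250/1947)
R = 47520
(R + 11⁴)/(k(74) + 19849) = (47520 + 11⁴)/(4250/1947 + 19849) = (47520 + 14641)/(38650253/1947) = 62161*(1947/38650253) = 121027467/38650253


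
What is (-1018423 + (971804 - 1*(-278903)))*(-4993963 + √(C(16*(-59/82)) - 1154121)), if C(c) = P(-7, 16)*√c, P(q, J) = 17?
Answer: -1160017701492 + 232284*√(-1940077401 + 1394*I*√4838)/41 ≈ -1.16e+12 + 2.4954e+8*I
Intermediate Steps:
C(c) = 17*√c
(-1018423 + (971804 - 1*(-278903)))*(-4993963 + √(C(16*(-59/82)) - 1154121)) = (-1018423 + (971804 - 1*(-278903)))*(-4993963 + √(17*√(16*(-59/82)) - 1154121)) = (-1018423 + (971804 + 278903))*(-4993963 + √(17*√(16*(-59*1/82)) - 1154121)) = (-1018423 + 1250707)*(-4993963 + √(17*√(16*(-59/82)) - 1154121)) = 232284*(-4993963 + √(17*√(-472/41) - 1154121)) = 232284*(-4993963 + √(17*(2*I*√4838/41) - 1154121)) = 232284*(-4993963 + √(34*I*√4838/41 - 1154121)) = 232284*(-4993963 + √(-1154121 + 34*I*√4838/41)) = -1160017701492 + 232284*√(-1154121 + 34*I*√4838/41)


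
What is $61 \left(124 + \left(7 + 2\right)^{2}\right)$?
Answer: $12505$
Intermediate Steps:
$61 \left(124 + \left(7 + 2\right)^{2}\right) = 61 \left(124 + 9^{2}\right) = 61 \left(124 + 81\right) = 61 \cdot 205 = 12505$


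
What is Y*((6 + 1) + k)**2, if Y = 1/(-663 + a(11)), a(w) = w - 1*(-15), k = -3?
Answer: -16/637 ≈ -0.025118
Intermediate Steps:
a(w) = 15 + w (a(w) = w + 15 = 15 + w)
Y = -1/637 (Y = 1/(-663 + (15 + 11)) = 1/(-663 + 26) = 1/(-637) = -1/637 ≈ -0.0015699)
Y*((6 + 1) + k)**2 = -((6 + 1) - 3)**2/637 = -(7 - 3)**2/637 = -1/637*4**2 = -1/637*16 = -16/637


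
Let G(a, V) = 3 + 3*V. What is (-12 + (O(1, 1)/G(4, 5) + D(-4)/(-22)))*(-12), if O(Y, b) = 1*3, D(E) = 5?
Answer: 1592/11 ≈ 144.73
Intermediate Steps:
O(Y, b) = 3
(-12 + (O(1, 1)/G(4, 5) + D(-4)/(-22)))*(-12) = (-12 + (3/(3 + 3*5) + 5/(-22)))*(-12) = (-12 + (3/(3 + 15) + 5*(-1/22)))*(-12) = (-12 + (3/18 - 5/22))*(-12) = (-12 + (3*(1/18) - 5/22))*(-12) = (-12 + (1/6 - 5/22))*(-12) = (-12 - 2/33)*(-12) = -398/33*(-12) = 1592/11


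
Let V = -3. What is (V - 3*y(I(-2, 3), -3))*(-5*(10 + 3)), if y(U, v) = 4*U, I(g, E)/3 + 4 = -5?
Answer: -20865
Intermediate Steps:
I(g, E) = -27 (I(g, E) = -12 + 3*(-5) = -12 - 15 = -27)
(V - 3*y(I(-2, 3), -3))*(-5*(10 + 3)) = (-3 - 12*(-27))*(-5*(10 + 3)) = (-3 - 3*(-108))*(-5*13) = (-3 + 324)*(-65) = 321*(-65) = -20865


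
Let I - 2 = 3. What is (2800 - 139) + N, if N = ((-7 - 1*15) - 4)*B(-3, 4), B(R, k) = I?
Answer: 2531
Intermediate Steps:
I = 5 (I = 2 + 3 = 5)
B(R, k) = 5
N = -130 (N = ((-7 - 1*15) - 4)*5 = ((-7 - 15) - 4)*5 = (-22 - 4)*5 = -26*5 = -130)
(2800 - 139) + N = (2800 - 139) - 130 = 2661 - 130 = 2531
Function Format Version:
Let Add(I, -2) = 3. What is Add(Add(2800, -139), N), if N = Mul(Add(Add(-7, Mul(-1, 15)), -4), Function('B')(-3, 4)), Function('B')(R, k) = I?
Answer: 2531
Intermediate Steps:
I = 5 (I = Add(2, 3) = 5)
Function('B')(R, k) = 5
N = -130 (N = Mul(Add(Add(-7, Mul(-1, 15)), -4), 5) = Mul(Add(Add(-7, -15), -4), 5) = Mul(Add(-22, -4), 5) = Mul(-26, 5) = -130)
Add(Add(2800, -139), N) = Add(Add(2800, -139), -130) = Add(2661, -130) = 2531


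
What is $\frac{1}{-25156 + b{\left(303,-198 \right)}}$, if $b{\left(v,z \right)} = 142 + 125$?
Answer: $- \frac{1}{24889} \approx -4.0178 \cdot 10^{-5}$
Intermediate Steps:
$b{\left(v,z \right)} = 267$
$\frac{1}{-25156 + b{\left(303,-198 \right)}} = \frac{1}{-25156 + 267} = \frac{1}{-24889} = - \frac{1}{24889}$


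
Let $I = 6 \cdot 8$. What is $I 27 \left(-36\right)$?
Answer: $-46656$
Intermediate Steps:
$I = 48$
$I 27 \left(-36\right) = 48 \cdot 27 \left(-36\right) = 1296 \left(-36\right) = -46656$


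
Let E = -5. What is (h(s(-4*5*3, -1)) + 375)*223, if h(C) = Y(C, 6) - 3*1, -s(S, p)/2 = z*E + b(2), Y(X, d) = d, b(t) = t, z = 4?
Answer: 84294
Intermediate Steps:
s(S, p) = 36 (s(S, p) = -2*(4*(-5) + 2) = -2*(-20 + 2) = -2*(-18) = 36)
h(C) = 3 (h(C) = 6 - 3*1 = 6 - 3 = 3)
(h(s(-4*5*3, -1)) + 375)*223 = (3 + 375)*223 = 378*223 = 84294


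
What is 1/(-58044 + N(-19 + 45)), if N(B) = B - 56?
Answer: -1/58074 ≈ -1.7219e-5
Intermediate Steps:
N(B) = -56 + B
1/(-58044 + N(-19 + 45)) = 1/(-58044 + (-56 + (-19 + 45))) = 1/(-58044 + (-56 + 26)) = 1/(-58044 - 30) = 1/(-58074) = -1/58074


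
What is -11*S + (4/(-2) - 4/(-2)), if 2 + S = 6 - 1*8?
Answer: 44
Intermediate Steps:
S = -4 (S = -2 + (6 - 1*8) = -2 + (6 - 8) = -2 - 2 = -4)
-11*S + (4/(-2) - 4/(-2)) = -11*(-4) + (4/(-2) - 4/(-2)) = 44 + (4*(-1/2) - 4*(-1/2)) = 44 + (-2 + 2) = 44 + 0 = 44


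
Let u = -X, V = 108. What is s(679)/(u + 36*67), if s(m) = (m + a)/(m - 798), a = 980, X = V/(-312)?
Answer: -2054/355419 ≈ -0.0057791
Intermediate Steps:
X = -9/26 (X = 108/(-312) = 108*(-1/312) = -9/26 ≈ -0.34615)
u = 9/26 (u = -1*(-9/26) = 9/26 ≈ 0.34615)
s(m) = (980 + m)/(-798 + m) (s(m) = (m + 980)/(m - 798) = (980 + m)/(-798 + m))
s(679)/(u + 36*67) = ((980 + 679)/(-798 + 679))/(9/26 + 36*67) = (1659/(-119))/(9/26 + 2412) = (-1/119*1659)/(62721/26) = -237/17*26/62721 = -2054/355419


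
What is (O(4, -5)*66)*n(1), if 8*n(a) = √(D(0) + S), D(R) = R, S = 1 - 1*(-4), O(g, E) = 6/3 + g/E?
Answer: 99*√5/10 ≈ 22.137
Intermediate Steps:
O(g, E) = 2 + g/E (O(g, E) = 6*(⅓) + g/E = 2 + g/E)
S = 5 (S = 1 + 4 = 5)
n(a) = √5/8 (n(a) = √(0 + 5)/8 = √5/8)
(O(4, -5)*66)*n(1) = ((2 + 4/(-5))*66)*(√5/8) = ((2 + 4*(-⅕))*66)*(√5/8) = ((2 - ⅘)*66)*(√5/8) = ((6/5)*66)*(√5/8) = 396*(√5/8)/5 = 99*√5/10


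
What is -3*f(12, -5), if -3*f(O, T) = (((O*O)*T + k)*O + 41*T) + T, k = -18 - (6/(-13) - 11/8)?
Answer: -235143/26 ≈ -9044.0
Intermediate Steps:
k = -1681/104 (k = -18 - (6*(-1/13) - 11*⅛) = -18 - (-6/13 - 11/8) = -18 - 1*(-191/104) = -18 + 191/104 = -1681/104 ≈ -16.163)
f(O, T) = -14*T - O*(-1681/104 + T*O²)/3 (f(O, T) = -((((O*O)*T - 1681/104)*O + 41*T) + T)/3 = -(((O²*T - 1681/104)*O + 41*T) + T)/3 = -(((T*O² - 1681/104)*O + 41*T) + T)/3 = -(((-1681/104 + T*O²)*O + 41*T) + T)/3 = -((O*(-1681/104 + T*O²) + 41*T) + T)/3 = -((41*T + O*(-1681/104 + T*O²)) + T)/3 = -(42*T + O*(-1681/104 + T*O²))/3 = -14*T - O*(-1681/104 + T*O²)/3)
-3*f(12, -5) = -3*(-14*(-5) + (1681/312)*12 - ⅓*(-5)*12³) = -3*(70 + 1681/26 - ⅓*(-5)*1728) = -3*(70 + 1681/26 + 2880) = -3*78381/26 = -235143/26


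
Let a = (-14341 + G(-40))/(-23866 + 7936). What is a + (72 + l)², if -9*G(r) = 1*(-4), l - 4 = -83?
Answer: 1430839/28674 ≈ 49.900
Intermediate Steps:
l = -79 (l = 4 - 83 = -79)
G(r) = 4/9 (G(r) = -(-4)/9 = -⅑*(-4) = 4/9)
a = 25813/28674 (a = (-14341 + 4/9)/(-23866 + 7936) = -129065/9/(-15930) = -129065/9*(-1/15930) = 25813/28674 ≈ 0.90022)
a + (72 + l)² = 25813/28674 + (72 - 79)² = 25813/28674 + (-7)² = 25813/28674 + 49 = 1430839/28674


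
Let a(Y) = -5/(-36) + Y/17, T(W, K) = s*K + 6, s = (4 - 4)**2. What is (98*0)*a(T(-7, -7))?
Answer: 0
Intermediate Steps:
s = 0 (s = 0**2 = 0)
T(W, K) = 6 (T(W, K) = 0*K + 6 = 0 + 6 = 6)
a(Y) = 5/36 + Y/17 (a(Y) = -5*(-1/36) + Y*(1/17) = 5/36 + Y/17)
(98*0)*a(T(-7, -7)) = (98*0)*(5/36 + (1/17)*6) = 0*(5/36 + 6/17) = 0*(301/612) = 0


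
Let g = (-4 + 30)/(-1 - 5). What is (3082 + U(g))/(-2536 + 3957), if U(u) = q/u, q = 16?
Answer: 40018/18473 ≈ 2.1663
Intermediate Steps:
g = -13/3 (g = 26/(-6) = 26*(-1/6) = -13/3 ≈ -4.3333)
U(u) = 16/u
(3082 + U(g))/(-2536 + 3957) = (3082 + 16/(-13/3))/(-2536 + 3957) = (3082 + 16*(-3/13))/1421 = (3082 - 48/13)*(1/1421) = (40018/13)*(1/1421) = 40018/18473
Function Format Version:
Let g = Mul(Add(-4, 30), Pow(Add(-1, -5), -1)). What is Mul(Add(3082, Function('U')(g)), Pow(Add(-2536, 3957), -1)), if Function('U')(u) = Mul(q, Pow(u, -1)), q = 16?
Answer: Rational(40018, 18473) ≈ 2.1663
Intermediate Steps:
g = Rational(-13, 3) (g = Mul(26, Pow(-6, -1)) = Mul(26, Rational(-1, 6)) = Rational(-13, 3) ≈ -4.3333)
Function('U')(u) = Mul(16, Pow(u, -1))
Mul(Add(3082, Function('U')(g)), Pow(Add(-2536, 3957), -1)) = Mul(Add(3082, Mul(16, Pow(Rational(-13, 3), -1))), Pow(Add(-2536, 3957), -1)) = Mul(Add(3082, Mul(16, Rational(-3, 13))), Pow(1421, -1)) = Mul(Add(3082, Rational(-48, 13)), Rational(1, 1421)) = Mul(Rational(40018, 13), Rational(1, 1421)) = Rational(40018, 18473)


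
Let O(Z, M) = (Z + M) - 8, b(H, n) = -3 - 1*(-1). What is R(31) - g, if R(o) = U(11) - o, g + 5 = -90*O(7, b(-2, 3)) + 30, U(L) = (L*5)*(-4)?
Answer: -546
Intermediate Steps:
b(H, n) = -2 (b(H, n) = -3 + 1 = -2)
O(Z, M) = -8 + M + Z (O(Z, M) = (M + Z) - 8 = -8 + M + Z)
U(L) = -20*L (U(L) = (5*L)*(-4) = -20*L)
g = 295 (g = -5 + (-90*(-8 - 2 + 7) + 30) = -5 + (-90*(-3) + 30) = -5 + (270 + 30) = -5 + 300 = 295)
R(o) = -220 - o (R(o) = -20*11 - o = -220 - o)
R(31) - g = (-220 - 1*31) - 1*295 = (-220 - 31) - 295 = -251 - 295 = -546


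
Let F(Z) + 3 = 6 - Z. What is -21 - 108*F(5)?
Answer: 195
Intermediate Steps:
F(Z) = 3 - Z (F(Z) = -3 + (6 - Z) = 3 - Z)
-21 - 108*F(5) = -21 - 108*(3 - 1*5) = -21 - 108*(3 - 5) = -21 - 108*(-2) = -21 + 216 = 195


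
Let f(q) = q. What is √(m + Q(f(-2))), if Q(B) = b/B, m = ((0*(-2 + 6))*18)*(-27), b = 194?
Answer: I*√97 ≈ 9.8489*I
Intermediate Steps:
m = 0 (m = ((0*4)*18)*(-27) = (0*18)*(-27) = 0*(-27) = 0)
Q(B) = 194/B
√(m + Q(f(-2))) = √(0 + 194/(-2)) = √(0 + 194*(-½)) = √(0 - 97) = √(-97) = I*√97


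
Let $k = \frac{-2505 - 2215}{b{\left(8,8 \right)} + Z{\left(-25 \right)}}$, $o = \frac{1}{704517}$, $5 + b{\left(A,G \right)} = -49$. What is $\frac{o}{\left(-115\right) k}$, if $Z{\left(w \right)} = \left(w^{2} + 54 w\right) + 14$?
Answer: $- \frac{51}{25494121840} \approx -2.0005 \cdot 10^{-9}$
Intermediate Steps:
$b{\left(A,G \right)} = -54$ ($b{\left(A,G \right)} = -5 - 49 = -54$)
$Z{\left(w \right)} = 14 + w^{2} + 54 w$
$o = \frac{1}{704517} \approx 1.4194 \cdot 10^{-6}$
$k = \frac{944}{153}$ ($k = \frac{-2505 - 2215}{-54 + \left(14 + \left(-25\right)^{2} + 54 \left(-25\right)\right)} = - \frac{4720}{-54 + \left(14 + 625 - 1350\right)} = - \frac{4720}{-54 - 711} = - \frac{4720}{-765} = \left(-4720\right) \left(- \frac{1}{765}\right) = \frac{944}{153} \approx 6.1699$)
$\frac{o}{\left(-115\right) k} = \frac{1}{704517 \left(\left(-115\right) \frac{944}{153}\right)} = \frac{1}{704517 \left(- \frac{108560}{153}\right)} = \frac{1}{704517} \left(- \frac{153}{108560}\right) = - \frac{51}{25494121840}$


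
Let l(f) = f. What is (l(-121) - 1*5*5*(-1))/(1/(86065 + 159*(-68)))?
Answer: -7224288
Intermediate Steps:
(l(-121) - 1*5*5*(-1))/(1/(86065 + 159*(-68))) = (-121 - 1*5*5*(-1))/(1/(86065 + 159*(-68))) = (-121 - 5*(-5))/(1/(86065 - 10812)) = (-121 - 1*(-25))/(1/75253) = (-121 + 25)/(1/75253) = -96*75253 = -7224288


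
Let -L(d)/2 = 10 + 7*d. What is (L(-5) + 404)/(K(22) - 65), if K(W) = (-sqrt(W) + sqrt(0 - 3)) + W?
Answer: -454/(43 + sqrt(22) - I*sqrt(3)) ≈ -9.5072 - 0.34529*I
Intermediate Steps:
L(d) = -20 - 14*d (L(d) = -2*(10 + 7*d) = -20 - 14*d)
K(W) = W - sqrt(W) + I*sqrt(3) (K(W) = (-sqrt(W) + sqrt(-3)) + W = (-sqrt(W) + I*sqrt(3)) + W = W - sqrt(W) + I*sqrt(3))
(L(-5) + 404)/(K(22) - 65) = ((-20 - 14*(-5)) + 404)/((22 - sqrt(22) + I*sqrt(3)) - 65) = ((-20 + 70) + 404)/(-43 - sqrt(22) + I*sqrt(3)) = (50 + 404)/(-43 - sqrt(22) + I*sqrt(3)) = 454/(-43 - sqrt(22) + I*sqrt(3))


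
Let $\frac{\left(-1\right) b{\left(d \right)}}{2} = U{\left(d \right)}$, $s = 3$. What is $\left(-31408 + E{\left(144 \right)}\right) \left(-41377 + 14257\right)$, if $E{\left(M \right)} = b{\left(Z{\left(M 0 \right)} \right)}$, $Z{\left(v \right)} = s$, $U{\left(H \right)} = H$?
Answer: $851947680$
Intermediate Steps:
$Z{\left(v \right)} = 3$
$b{\left(d \right)} = - 2 d$
$E{\left(M \right)} = -6$ ($E{\left(M \right)} = \left(-2\right) 3 = -6$)
$\left(-31408 + E{\left(144 \right)}\right) \left(-41377 + 14257\right) = \left(-31408 - 6\right) \left(-41377 + 14257\right) = \left(-31414\right) \left(-27120\right) = 851947680$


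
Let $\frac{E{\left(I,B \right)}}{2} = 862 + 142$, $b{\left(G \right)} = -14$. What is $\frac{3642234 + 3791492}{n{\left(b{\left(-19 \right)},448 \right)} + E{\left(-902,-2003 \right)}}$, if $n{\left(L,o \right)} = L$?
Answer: $\frac{3716863}{997} \approx 3728.0$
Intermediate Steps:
$E{\left(I,B \right)} = 2008$ ($E{\left(I,B \right)} = 2 \left(862 + 142\right) = 2 \cdot 1004 = 2008$)
$\frac{3642234 + 3791492}{n{\left(b{\left(-19 \right)},448 \right)} + E{\left(-902,-2003 \right)}} = \frac{3642234 + 3791492}{-14 + 2008} = \frac{7433726}{1994} = 7433726 \cdot \frac{1}{1994} = \frac{3716863}{997}$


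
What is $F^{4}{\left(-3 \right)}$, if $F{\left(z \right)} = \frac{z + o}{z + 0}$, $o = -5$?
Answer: $\frac{4096}{81} \approx 50.568$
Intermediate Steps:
$F{\left(z \right)} = \frac{-5 + z}{z}$ ($F{\left(z \right)} = \frac{z - 5}{z + 0} = \frac{-5 + z}{z}$)
$F^{4}{\left(-3 \right)} = \left(\frac{-5 - 3}{-3}\right)^{4} = \left(\left(- \frac{1}{3}\right) \left(-8\right)\right)^{4} = \left(\frac{8}{3}\right)^{4} = \frac{4096}{81}$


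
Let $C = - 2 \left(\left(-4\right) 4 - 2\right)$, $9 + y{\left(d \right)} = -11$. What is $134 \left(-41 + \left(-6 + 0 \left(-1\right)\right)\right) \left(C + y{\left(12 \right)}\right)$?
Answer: $-100768$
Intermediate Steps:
$y{\left(d \right)} = -20$ ($y{\left(d \right)} = -9 - 11 = -20$)
$C = 36$ ($C = - 2 \left(-16 - 2\right) = \left(-2\right) \left(-18\right) = 36$)
$134 \left(-41 + \left(-6 + 0 \left(-1\right)\right)\right) \left(C + y{\left(12 \right)}\right) = 134 \left(-41 + \left(-6 + 0 \left(-1\right)\right)\right) \left(36 - 20\right) = 134 \left(-41 + \left(-6 + 0\right)\right) 16 = 134 \left(-41 - 6\right) 16 = 134 \left(\left(-47\right) 16\right) = 134 \left(-752\right) = -100768$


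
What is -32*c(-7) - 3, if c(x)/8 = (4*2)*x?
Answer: 14333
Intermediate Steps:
c(x) = 64*x (c(x) = 8*((4*2)*x) = 8*(8*x) = 64*x)
-32*c(-7) - 3 = -2048*(-7) - 3 = -32*(-448) - 3 = 14336 - 3 = 14333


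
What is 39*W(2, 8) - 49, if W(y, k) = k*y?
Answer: 575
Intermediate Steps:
39*W(2, 8) - 49 = 39*(8*2) - 49 = 39*16 - 49 = 624 - 49 = 575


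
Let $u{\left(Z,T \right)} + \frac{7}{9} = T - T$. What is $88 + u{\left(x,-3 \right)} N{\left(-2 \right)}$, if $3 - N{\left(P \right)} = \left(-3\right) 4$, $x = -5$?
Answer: $\frac{229}{3} \approx 76.333$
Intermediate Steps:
$N{\left(P \right)} = 15$ ($N{\left(P \right)} = 3 - \left(-3\right) 4 = 3 - -12 = 3 + 12 = 15$)
$u{\left(Z,T \right)} = - \frac{7}{9}$ ($u{\left(Z,T \right)} = - \frac{7}{9} + \left(T - T\right) = - \frac{7}{9} + 0 = - \frac{7}{9}$)
$88 + u{\left(x,-3 \right)} N{\left(-2 \right)} = 88 - \frac{35}{3} = \frac{229}{3}$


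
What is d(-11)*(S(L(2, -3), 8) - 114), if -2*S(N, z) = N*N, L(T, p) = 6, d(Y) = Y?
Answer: 1452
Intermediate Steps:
S(N, z) = -N²/2 (S(N, z) = -N*N/2 = -N²/2)
d(-11)*(S(L(2, -3), 8) - 114) = -11*(-½*6² - 114) = -11*(-½*36 - 114) = -11*(-18 - 114) = -11*(-132) = 1452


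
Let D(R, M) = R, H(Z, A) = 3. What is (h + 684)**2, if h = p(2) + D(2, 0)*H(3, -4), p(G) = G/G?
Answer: 477481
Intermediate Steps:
p(G) = 1
h = 7 (h = 1 + 2*3 = 1 + 6 = 7)
(h + 684)**2 = (7 + 684)**2 = 691**2 = 477481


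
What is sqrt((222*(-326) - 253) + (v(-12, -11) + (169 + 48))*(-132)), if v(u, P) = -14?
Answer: 7*I*sqrt(2029) ≈ 315.31*I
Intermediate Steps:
sqrt((222*(-326) - 253) + (v(-12, -11) + (169 + 48))*(-132)) = sqrt((222*(-326) - 253) + (-14 + (169 + 48))*(-132)) = sqrt((-72372 - 253) + (-14 + 217)*(-132)) = sqrt(-72625 + 203*(-132)) = sqrt(-72625 - 26796) = sqrt(-99421) = 7*I*sqrt(2029)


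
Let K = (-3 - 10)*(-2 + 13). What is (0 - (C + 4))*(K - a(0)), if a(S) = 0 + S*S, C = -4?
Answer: 0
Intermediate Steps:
a(S) = S² (a(S) = 0 + S² = S²)
K = -143 (K = -13*11 = -143)
(0 - (C + 4))*(K - a(0)) = (0 - (-4 + 4))*(-143 - 1*0²) = (0 - 1*0)*(-143 - 1*0) = (0 + 0)*(-143 + 0) = 0*(-143) = 0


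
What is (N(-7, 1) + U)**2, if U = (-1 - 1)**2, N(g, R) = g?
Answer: 9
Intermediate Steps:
U = 4 (U = (-2)**2 = 4)
(N(-7, 1) + U)**2 = (-7 + 4)**2 = (-3)**2 = 9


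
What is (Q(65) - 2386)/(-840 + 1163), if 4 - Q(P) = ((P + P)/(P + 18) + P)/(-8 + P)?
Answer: -11274767/1528113 ≈ -7.3782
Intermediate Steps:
Q(P) = 4 - (P + 2*P/(18 + P))/(-8 + P) (Q(P) = 4 - ((P + P)/(P + 18) + P)/(-8 + P) = 4 - ((2*P)/(18 + P) + P)/(-8 + P) = 4 - (2*P/(18 + P) + P)/(-8 + P) = 4 - (P + 2*P/(18 + P))/(-8 + P))
(Q(65) - 2386)/(-840 + 1163) = ((-576 + 3*65**2 + 20*65)/(-144 + 65**2 + 10*65) - 2386)/(-840 + 1163) = ((-576 + 3*4225 + 1300)/(-144 + 4225 + 650) - 2386)/323 = ((-576 + 12675 + 1300)/4731 - 2386)*(1/323) = ((1/4731)*13399 - 2386)*(1/323) = (13399/4731 - 2386)*(1/323) = -11274767/4731*1/323 = -11274767/1528113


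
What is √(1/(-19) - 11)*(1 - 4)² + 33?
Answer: 33 + 9*I*√3990/19 ≈ 33.0 + 29.921*I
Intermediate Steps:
√(1/(-19) - 11)*(1 - 4)² + 33 = √(-1/19 - 11)*(-3)² + 33 = √(-210/19)*9 + 33 = (I*√3990/19)*9 + 33 = 9*I*√3990/19 + 33 = 33 + 9*I*√3990/19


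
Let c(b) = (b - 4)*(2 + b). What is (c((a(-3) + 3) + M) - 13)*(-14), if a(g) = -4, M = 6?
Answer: 84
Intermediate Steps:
c(b) = (-4 + b)*(2 + b)
(c((a(-3) + 3) + M) - 13)*(-14) = ((-8 + ((-4 + 3) + 6)**2 - 2*((-4 + 3) + 6)) - 13)*(-14) = ((-8 + (-1 + 6)**2 - 2*(-1 + 6)) - 13)*(-14) = ((-8 + 5**2 - 2*5) - 13)*(-14) = ((-8 + 25 - 10) - 13)*(-14) = (7 - 13)*(-14) = -6*(-14) = 84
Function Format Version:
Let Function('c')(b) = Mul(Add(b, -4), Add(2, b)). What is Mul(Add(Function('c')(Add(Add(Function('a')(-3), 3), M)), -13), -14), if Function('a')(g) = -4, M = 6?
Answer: 84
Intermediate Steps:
Function('c')(b) = Mul(Add(-4, b), Add(2, b))
Mul(Add(Function('c')(Add(Add(Function('a')(-3), 3), M)), -13), -14) = Mul(Add(Add(-8, Pow(Add(Add(-4, 3), 6), 2), Mul(-2, Add(Add(-4, 3), 6))), -13), -14) = Mul(Add(Add(-8, Pow(Add(-1, 6), 2), Mul(-2, Add(-1, 6))), -13), -14) = Mul(Add(Add(-8, Pow(5, 2), Mul(-2, 5)), -13), -14) = Mul(Add(Add(-8, 25, -10), -13), -14) = Mul(Add(7, -13), -14) = Mul(-6, -14) = 84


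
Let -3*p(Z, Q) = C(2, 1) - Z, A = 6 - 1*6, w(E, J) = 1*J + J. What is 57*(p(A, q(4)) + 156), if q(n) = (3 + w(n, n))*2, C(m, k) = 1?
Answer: 8873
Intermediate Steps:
w(E, J) = 2*J (w(E, J) = J + J = 2*J)
A = 0 (A = 6 - 6 = 0)
q(n) = 6 + 4*n (q(n) = (3 + 2*n)*2 = 6 + 4*n)
p(Z, Q) = -1/3 + Z/3 (p(Z, Q) = -(1 - Z)/3 = -1/3 + Z/3)
57*(p(A, q(4)) + 156) = 57*((-1/3 + (1/3)*0) + 156) = 57*((-1/3 + 0) + 156) = 57*(-1/3 + 156) = 57*(467/3) = 8873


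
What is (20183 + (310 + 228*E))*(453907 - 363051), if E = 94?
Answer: 3809137800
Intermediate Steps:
(20183 + (310 + 228*E))*(453907 - 363051) = (20183 + (310 + 228*94))*(453907 - 363051) = (20183 + (310 + 21432))*90856 = (20183 + 21742)*90856 = 41925*90856 = 3809137800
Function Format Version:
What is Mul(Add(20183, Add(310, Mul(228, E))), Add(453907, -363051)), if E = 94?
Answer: 3809137800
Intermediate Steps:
Mul(Add(20183, Add(310, Mul(228, E))), Add(453907, -363051)) = Mul(Add(20183, Add(310, Mul(228, 94))), Add(453907, -363051)) = Mul(Add(20183, Add(310, 21432)), 90856) = Mul(Add(20183, 21742), 90856) = Mul(41925, 90856) = 3809137800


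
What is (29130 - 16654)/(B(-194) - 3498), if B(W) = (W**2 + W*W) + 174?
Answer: 3119/17987 ≈ 0.17340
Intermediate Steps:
B(W) = 174 + 2*W**2 (B(W) = (W**2 + W**2) + 174 = 2*W**2 + 174 = 174 + 2*W**2)
(29130 - 16654)/(B(-194) - 3498) = (29130 - 16654)/((174 + 2*(-194)**2) - 3498) = 12476/((174 + 2*37636) - 3498) = 12476/((174 + 75272) - 3498) = 12476/(75446 - 3498) = 12476/71948 = 12476*(1/71948) = 3119/17987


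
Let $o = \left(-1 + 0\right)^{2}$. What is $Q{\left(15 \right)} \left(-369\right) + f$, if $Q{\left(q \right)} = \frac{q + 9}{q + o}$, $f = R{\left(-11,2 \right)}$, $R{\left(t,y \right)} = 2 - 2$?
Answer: $- \frac{1107}{2} \approx -553.5$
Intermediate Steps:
$o = 1$ ($o = \left(-1\right)^{2} = 1$)
$R{\left(t,y \right)} = 0$ ($R{\left(t,y \right)} = 2 - 2 = 0$)
$f = 0$
$Q{\left(q \right)} = \frac{9 + q}{1 + q}$ ($Q{\left(q \right)} = \frac{q + 9}{q + 1} = \frac{9 + q}{1 + q}$)
$Q{\left(15 \right)} \left(-369\right) + f = \frac{9 + 15}{1 + 15} \left(-369\right) + 0 = \frac{1}{16} \cdot 24 \left(-369\right) + 0 = \frac{3}{2} \left(-369\right) + 0 = - \frac{1107}{2} + 0 = - \frac{1107}{2}$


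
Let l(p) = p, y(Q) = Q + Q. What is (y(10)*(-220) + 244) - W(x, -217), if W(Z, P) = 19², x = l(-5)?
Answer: -4517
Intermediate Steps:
y(Q) = 2*Q
x = -5
W(Z, P) = 361
(y(10)*(-220) + 244) - W(x, -217) = ((2*10)*(-220) + 244) - 1*361 = (20*(-220) + 244) - 361 = (-4400 + 244) - 361 = -4156 - 361 = -4517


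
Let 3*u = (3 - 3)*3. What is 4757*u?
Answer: 0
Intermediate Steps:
u = 0 (u = ((3 - 3)*3)/3 = (0*3)/3 = (1/3)*0 = 0)
4757*u = 4757*0 = 0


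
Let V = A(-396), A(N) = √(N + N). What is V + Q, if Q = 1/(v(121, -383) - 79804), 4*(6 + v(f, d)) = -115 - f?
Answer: -1/79869 + 6*I*√22 ≈ -1.252e-5 + 28.142*I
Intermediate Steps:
A(N) = √2*√N (A(N) = √(2*N) = √2*√N)
V = 6*I*√22 (V = √2*√(-396) = √2*(6*I*√11) = 6*I*√22 ≈ 28.142*I)
v(f, d) = -139/4 - f/4 (v(f, d) = -6 + (-115 - f)/4 = -6 + (-115/4 - f/4) = -139/4 - f/4)
Q = -1/79869 (Q = 1/((-139/4 - ¼*121) - 79804) = 1/((-139/4 - 121/4) - 79804) = 1/(-65 - 79804) = 1/(-79869) = -1/79869 ≈ -1.2520e-5)
V + Q = 6*I*√22 - 1/79869 = -1/79869 + 6*I*√22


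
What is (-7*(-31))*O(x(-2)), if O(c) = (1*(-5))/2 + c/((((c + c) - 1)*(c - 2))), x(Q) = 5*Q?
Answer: -4960/9 ≈ -551.11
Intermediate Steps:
O(c) = -5/2 + c/((-1 + 2*c)*(-2 + c)) (O(c) = -5*½ + c/(((2*c - 1)*(-2 + c))) = -5/2 + c/(((-1 + 2*c)*(-2 + c))) = -5/2 + c*(1/((-1 + 2*c)*(-2 + c))) = -5/2 + c/((-1 + 2*c)*(-2 + c)))
(-7*(-31))*O(x(-2)) = (-7*(-31))*((-10 - 10*(5*(-2))² + 27*(5*(-2)))/(2*(2 - 25*(-2) + 2*(5*(-2))²))) = 217*((-10 - 10*(-10)² + 27*(-10))/(2*(2 - 5*(-10) + 2*(-10)²))) = 217*((-10 - 10*100 - 270)/(2*(2 + 50 + 2*100))) = 217*((-10 - 1000 - 270)/(2*(2 + 50 + 200))) = 217*((½)*(-1280)/252) = 217*((½)*(1/252)*(-1280)) = 217*(-160/63) = -4960/9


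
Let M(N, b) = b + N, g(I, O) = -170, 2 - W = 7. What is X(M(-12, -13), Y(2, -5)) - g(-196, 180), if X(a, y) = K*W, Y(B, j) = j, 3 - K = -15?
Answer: 80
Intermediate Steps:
W = -5 (W = 2 - 1*7 = 2 - 7 = -5)
K = 18 (K = 3 - 1*(-15) = 3 + 15 = 18)
M(N, b) = N + b
X(a, y) = -90 (X(a, y) = 18*(-5) = -90)
X(M(-12, -13), Y(2, -5)) - g(-196, 180) = -90 - 1*(-170) = -90 + 170 = 80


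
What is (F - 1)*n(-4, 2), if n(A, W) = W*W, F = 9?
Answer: 32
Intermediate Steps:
n(A, W) = W²
(F - 1)*n(-4, 2) = (9 - 1)*2² = 8*4 = 32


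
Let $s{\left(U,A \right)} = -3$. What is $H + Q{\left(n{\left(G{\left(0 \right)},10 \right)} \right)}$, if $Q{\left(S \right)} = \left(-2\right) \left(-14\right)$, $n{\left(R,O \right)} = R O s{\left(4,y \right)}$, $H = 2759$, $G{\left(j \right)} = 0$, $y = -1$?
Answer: $2787$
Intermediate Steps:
$n{\left(R,O \right)} = - 3 O R$ ($n{\left(R,O \right)} = R O \left(-3\right) = O R \left(-3\right) = - 3 O R$)
$Q{\left(S \right)} = 28$
$H + Q{\left(n{\left(G{\left(0 \right)},10 \right)} \right)} = 2759 + 28 = 2787$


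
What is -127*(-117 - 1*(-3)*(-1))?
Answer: 15240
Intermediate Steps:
-127*(-117 - 1*(-3)*(-1)) = -127*(-117 + 3*(-1)) = -127*(-117 - 3) = -127*(-120) = 15240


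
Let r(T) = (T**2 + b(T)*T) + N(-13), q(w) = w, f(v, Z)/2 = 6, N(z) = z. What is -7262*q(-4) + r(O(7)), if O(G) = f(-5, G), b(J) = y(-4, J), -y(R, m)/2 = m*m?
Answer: 25723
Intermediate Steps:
y(R, m) = -2*m**2 (y(R, m) = -2*m*m = -2*m**2)
f(v, Z) = 12 (f(v, Z) = 2*6 = 12)
b(J) = -2*J**2
O(G) = 12
r(T) = -13 + T**2 - 2*T**3 (r(T) = (T**2 + (-2*T**2)*T) - 13 = (T**2 - 2*T**3) - 13 = -13 + T**2 - 2*T**3)
-7262*q(-4) + r(O(7)) = -7262*(-4) + (-13 + 12**2 - 2*12**3) = 29048 + (-13 + 144 - 2*1728) = 29048 + (-13 + 144 - 3456) = 29048 - 3325 = 25723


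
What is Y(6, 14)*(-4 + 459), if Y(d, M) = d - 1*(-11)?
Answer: 7735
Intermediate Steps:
Y(d, M) = 11 + d (Y(d, M) = d + 11 = 11 + d)
Y(6, 14)*(-4 + 459) = (11 + 6)*(-4 + 459) = 17*455 = 7735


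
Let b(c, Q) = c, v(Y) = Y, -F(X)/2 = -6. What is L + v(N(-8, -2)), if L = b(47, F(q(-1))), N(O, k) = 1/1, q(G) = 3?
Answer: 48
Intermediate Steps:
N(O, k) = 1
F(X) = 12 (F(X) = -2*(-6) = 12)
L = 47
L + v(N(-8, -2)) = 47 + 1 = 48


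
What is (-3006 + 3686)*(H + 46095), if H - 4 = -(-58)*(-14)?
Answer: 30795160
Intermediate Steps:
H = -808 (H = 4 - (-58)*(-14) = 4 - 1*812 = 4 - 812 = -808)
(-3006 + 3686)*(H + 46095) = (-3006 + 3686)*(-808 + 46095) = 680*45287 = 30795160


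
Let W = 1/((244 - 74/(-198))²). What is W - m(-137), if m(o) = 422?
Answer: -246997117277/585301249 ≈ -422.00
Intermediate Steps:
W = 9801/585301249 (W = 1/((244 - 74*(-1/198))²) = 1/((244 + 37/99)²) = 1/((24193/99)²) = 1/(585301249/9801) = 9801/585301249 ≈ 1.6745e-5)
W - m(-137) = 9801/585301249 - 1*422 = 9801/585301249 - 422 = -246997117277/585301249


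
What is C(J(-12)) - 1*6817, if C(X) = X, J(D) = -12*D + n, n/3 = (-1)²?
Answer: -6670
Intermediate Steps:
n = 3 (n = 3*(-1)² = 3*1 = 3)
J(D) = 3 - 12*D (J(D) = -12*D + 3 = 3 - 12*D)
C(J(-12)) - 1*6817 = (3 - 12*(-12)) - 1*6817 = (3 + 144) - 6817 = 147 - 6817 = -6670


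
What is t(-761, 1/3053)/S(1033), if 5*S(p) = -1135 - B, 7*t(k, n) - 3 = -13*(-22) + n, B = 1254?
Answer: -4411590/51055319 ≈ -0.086408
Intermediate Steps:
t(k, n) = 289/7 + n/7 (t(k, n) = 3/7 + (-13*(-22) + n)/7 = 3/7 + (286 + n)/7 = 3/7 + (286/7 + n/7) = 289/7 + n/7)
S(p) = -2389/5 (S(p) = (-1135 - 1*1254)/5 = (-1135 - 1254)/5 = (⅕)*(-2389) = -2389/5)
t(-761, 1/3053)/S(1033) = (289/7 + (⅐)/3053)/(-2389/5) = (289/7 + (⅐)*(1/3053))*(-5/2389) = (289/7 + 1/21371)*(-5/2389) = (882318/21371)*(-5/2389) = -4411590/51055319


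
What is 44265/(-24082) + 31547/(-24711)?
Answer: -1853547269/595090302 ≈ -3.1147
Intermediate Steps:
44265/(-24082) + 31547/(-24711) = 44265*(-1/24082) + 31547*(-1/24711) = -44265/24082 - 31547/24711 = -1853547269/595090302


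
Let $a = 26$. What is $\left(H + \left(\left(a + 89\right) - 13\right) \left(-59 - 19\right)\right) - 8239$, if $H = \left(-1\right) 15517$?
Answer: $-31712$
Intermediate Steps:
$H = -15517$
$\left(H + \left(\left(a + 89\right) - 13\right) \left(-59 - 19\right)\right) - 8239 = \left(-15517 + \left(\left(26 + 89\right) - 13\right) \left(-59 - 19\right)\right) - 8239 = \left(-15517 + \left(115 - 13\right) \left(-59 - 19\right)\right) - 8239 = \left(-15517 + 102 \left(-78\right)\right) - 8239 = \left(-15517 - 7956\right) - 8239 = -23473 - 8239 = -31712$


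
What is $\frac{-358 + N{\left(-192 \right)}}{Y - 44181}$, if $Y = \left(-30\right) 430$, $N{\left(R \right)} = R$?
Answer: $\frac{550}{57081} \approx 0.0096354$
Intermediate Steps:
$Y = -12900$
$\frac{-358 + N{\left(-192 \right)}}{Y - 44181} = \frac{-358 - 192}{-12900 - 44181} = - \frac{550}{-57081} = \left(-550\right) \left(- \frac{1}{57081}\right) = \frac{550}{57081}$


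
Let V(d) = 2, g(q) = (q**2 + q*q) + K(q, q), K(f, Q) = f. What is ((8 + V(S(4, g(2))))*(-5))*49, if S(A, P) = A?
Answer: -2450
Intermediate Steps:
g(q) = q + 2*q**2 (g(q) = (q**2 + q*q) + q = (q**2 + q**2) + q = 2*q**2 + q = q + 2*q**2)
((8 + V(S(4, g(2))))*(-5))*49 = ((8 + 2)*(-5))*49 = (10*(-5))*49 = -50*49 = -2450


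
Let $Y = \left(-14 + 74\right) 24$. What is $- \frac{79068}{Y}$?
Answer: $- \frac{6589}{120} \approx -54.908$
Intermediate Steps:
$Y = 1440$ ($Y = 60 \cdot 24 = 1440$)
$- \frac{79068}{Y} = - \frac{79068}{1440} = \left(-79068\right) \frac{1}{1440} = - \frac{6589}{120}$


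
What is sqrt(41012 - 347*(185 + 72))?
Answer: 7*I*sqrt(983) ≈ 219.47*I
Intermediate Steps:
sqrt(41012 - 347*(185 + 72)) = sqrt(41012 - 347*257) = sqrt(41012 - 89179) = sqrt(-48167) = 7*I*sqrt(983)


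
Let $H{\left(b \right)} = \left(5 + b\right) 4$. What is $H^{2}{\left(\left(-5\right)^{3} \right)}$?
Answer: $230400$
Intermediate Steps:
$H{\left(b \right)} = 20 + 4 b$
$H^{2}{\left(\left(-5\right)^{3} \right)} = \left(20 + 4 \left(-5\right)^{3}\right)^{2} = \left(20 + 4 \left(-125\right)\right)^{2} = \left(20 - 500\right)^{2} = \left(-480\right)^{2} = 230400$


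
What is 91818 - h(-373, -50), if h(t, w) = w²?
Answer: 89318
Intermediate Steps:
91818 - h(-373, -50) = 91818 - 1*(-50)² = 91818 - 1*2500 = 91818 - 2500 = 89318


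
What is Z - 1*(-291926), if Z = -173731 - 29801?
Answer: 88394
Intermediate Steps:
Z = -203532
Z - 1*(-291926) = -203532 - 1*(-291926) = -203532 + 291926 = 88394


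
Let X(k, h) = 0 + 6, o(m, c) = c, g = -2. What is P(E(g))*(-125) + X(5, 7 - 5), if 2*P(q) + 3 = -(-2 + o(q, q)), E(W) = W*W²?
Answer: -863/2 ≈ -431.50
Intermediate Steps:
E(W) = W³
X(k, h) = 6
P(q) = -½ - q/2 (P(q) = -3/2 + (-(-2 + q))/2 = -3/2 + (2 - q)/2 = -3/2 + (1 - q/2) = -½ - q/2)
P(E(g))*(-125) + X(5, 7 - 5) = (-½ - ½*(-2)³)*(-125) + 6 = (-½ - ½*(-8))*(-125) + 6 = (-½ + 4)*(-125) + 6 = (7/2)*(-125) + 6 = -875/2 + 6 = -863/2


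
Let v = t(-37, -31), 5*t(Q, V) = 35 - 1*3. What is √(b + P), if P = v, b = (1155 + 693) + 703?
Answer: √63935/5 ≈ 50.571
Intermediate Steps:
t(Q, V) = 32/5 (t(Q, V) = (35 - 1*3)/5 = (35 - 3)/5 = (⅕)*32 = 32/5)
b = 2551 (b = 1848 + 703 = 2551)
v = 32/5 ≈ 6.4000
P = 32/5 ≈ 6.4000
√(b + P) = √(2551 + 32/5) = √(12787/5) = √63935/5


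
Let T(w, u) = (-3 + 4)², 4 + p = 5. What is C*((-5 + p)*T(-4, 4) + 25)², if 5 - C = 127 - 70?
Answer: -22932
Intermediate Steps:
p = 1 (p = -4 + 5 = 1)
T(w, u) = 1 (T(w, u) = 1² = 1)
C = -52 (C = 5 - (127 - 70) = 5 - 1*57 = 5 - 57 = -52)
C*((-5 + p)*T(-4, 4) + 25)² = -52*((-5 + 1)*1 + 25)² = -52*(-4*1 + 25)² = -52*(-4 + 25)² = -52*21² = -52*441 = -22932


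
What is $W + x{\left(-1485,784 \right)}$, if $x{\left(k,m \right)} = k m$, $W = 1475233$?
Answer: $310993$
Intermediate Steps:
$W + x{\left(-1485,784 \right)} = 1475233 - 1164240 = 310993$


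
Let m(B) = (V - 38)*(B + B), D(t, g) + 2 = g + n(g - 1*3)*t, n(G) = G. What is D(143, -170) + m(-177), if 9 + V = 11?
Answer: -12167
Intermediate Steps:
V = 2 (V = -9 + 11 = 2)
D(t, g) = -2 + g + t*(-3 + g) (D(t, g) = -2 + (g + (g - 1*3)*t) = -2 + (g + (g - 3)*t) = -2 + (g + (-3 + g)*t) = -2 + (g + t*(-3 + g)) = -2 + g + t*(-3 + g))
m(B) = -72*B (m(B) = (2 - 38)*(B + B) = -72*B)
D(143, -170) + m(-177) = (-2 - 170 + 143*(-3 - 170)) - 72*(-177) = (-2 - 170 + 143*(-173)) + 12744 = (-2 - 170 - 24739) + 12744 = -24911 + 12744 = -12167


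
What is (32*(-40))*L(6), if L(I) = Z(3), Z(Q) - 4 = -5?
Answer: 1280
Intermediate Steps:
Z(Q) = -1 (Z(Q) = 4 - 5 = -1)
L(I) = -1
(32*(-40))*L(6) = (32*(-40))*(-1) = -1280*(-1) = 1280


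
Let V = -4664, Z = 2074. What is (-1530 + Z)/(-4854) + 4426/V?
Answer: -6005255/5659764 ≈ -1.0610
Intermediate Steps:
(-1530 + Z)/(-4854) + 4426/V = (-1530 + 2074)/(-4854) + 4426/(-4664) = 544*(-1/4854) + 4426*(-1/4664) = -272/2427 - 2213/2332 = -6005255/5659764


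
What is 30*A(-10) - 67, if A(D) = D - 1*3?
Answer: -457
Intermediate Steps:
A(D) = -3 + D (A(D) = D - 3 = -3 + D)
30*A(-10) - 67 = 30*(-3 - 10) - 67 = 30*(-13) - 67 = -390 - 67 = -457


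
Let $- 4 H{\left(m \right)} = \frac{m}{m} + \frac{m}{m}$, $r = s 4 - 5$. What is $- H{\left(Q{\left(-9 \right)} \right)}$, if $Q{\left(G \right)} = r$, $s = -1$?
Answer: $\frac{1}{2} \approx 0.5$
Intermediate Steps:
$r = -9$ ($r = \left(-1\right) 4 - 5 = -4 - 5 = -9$)
$Q{\left(G \right)} = -9$
$H{\left(m \right)} = - \frac{1}{2}$ ($H{\left(m \right)} = - \frac{\frac{m}{m} + \frac{m}{m}}{4} = - \frac{1 + 1}{4} = \left(- \frac{1}{4}\right) 2 = - \frac{1}{2}$)
$- H{\left(Q{\left(-9 \right)} \right)} = \left(-1\right) \left(- \frac{1}{2}\right) = \frac{1}{2}$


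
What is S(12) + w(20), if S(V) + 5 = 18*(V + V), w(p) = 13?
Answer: 440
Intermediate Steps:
S(V) = -5 + 36*V (S(V) = -5 + 18*(V + V) = -5 + 18*(2*V) = -5 + 36*V)
S(12) + w(20) = (-5 + 36*12) + 13 = (-5 + 432) + 13 = 427 + 13 = 440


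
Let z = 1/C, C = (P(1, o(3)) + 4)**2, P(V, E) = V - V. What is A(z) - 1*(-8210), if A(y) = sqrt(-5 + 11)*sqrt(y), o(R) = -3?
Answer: 8210 + sqrt(6)/4 ≈ 8210.6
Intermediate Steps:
P(V, E) = 0
C = 16 (C = (0 + 4)**2 = 4**2 = 16)
z = 1/16 ≈ 0.062500
A(y) = sqrt(6)*sqrt(y)
A(z) - 1*(-8210) = sqrt(6)*sqrt(1/16) - 1*(-8210) = sqrt(6)*(1/4) + 8210 = sqrt(6)/4 + 8210 = 8210 + sqrt(6)/4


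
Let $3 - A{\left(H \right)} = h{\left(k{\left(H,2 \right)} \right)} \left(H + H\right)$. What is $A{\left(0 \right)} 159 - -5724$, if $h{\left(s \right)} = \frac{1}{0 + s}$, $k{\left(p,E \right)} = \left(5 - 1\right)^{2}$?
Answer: $6201$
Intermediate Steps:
$k{\left(p,E \right)} = 16$ ($k{\left(p,E \right)} = 4^{2} = 16$)
$h{\left(s \right)} = \frac{1}{s}$
$A{\left(H \right)} = 3 - \frac{H}{8}$ ($A{\left(H \right)} = 3 - \frac{H + H}{16} = 3 - \frac{2 H}{16} = 3 - \frac{H}{8}$)
$A{\left(0 \right)} 159 - -5724 = \left(3 - 0\right) 159 - -5724 = \left(3 + 0\right) 159 + 5724 = 3 \cdot 159 + 5724 = 477 + 5724 = 6201$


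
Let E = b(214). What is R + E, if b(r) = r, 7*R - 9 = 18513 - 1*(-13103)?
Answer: 33123/7 ≈ 4731.9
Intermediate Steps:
R = 31625/7 (R = 9/7 + (18513 - 1*(-13103))/7 = 9/7 + (18513 + 13103)/7 = 9/7 + (1/7)*31616 = 9/7 + 31616/7 = 31625/7 ≈ 4517.9)
E = 214
R + E = 31625/7 + 214 = 33123/7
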